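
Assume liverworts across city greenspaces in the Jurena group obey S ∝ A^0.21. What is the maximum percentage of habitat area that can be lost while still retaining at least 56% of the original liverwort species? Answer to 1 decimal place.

93.7%

Need (A_new/A_old)^0.21 = 0.56, so A_new/A_old = 0.56^(1/0.21) = 0.56^4.762
ln(A_new/A_old) = ln 0.56 / 0.21 = -0.5798 / 0.21 = -2.7610
A_new/A_old = e^-2.7610 ≈ 0.06323
Fraction that can be lost = 1 − 0.06323 = 0.9368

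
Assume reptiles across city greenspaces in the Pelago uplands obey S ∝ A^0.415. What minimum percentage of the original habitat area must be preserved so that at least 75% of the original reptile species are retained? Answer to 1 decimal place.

50.0%

Need (A_new/A_old)^0.415 = 0.75, so A_new/A_old = 0.75^(1/0.415) = 0.75^2.41
ln(A_new/A_old) = ln 0.75 / 0.415 = -0.2877 / 0.415 = -0.6932
A_new/A_old = e^-0.6932 ≈ 0.5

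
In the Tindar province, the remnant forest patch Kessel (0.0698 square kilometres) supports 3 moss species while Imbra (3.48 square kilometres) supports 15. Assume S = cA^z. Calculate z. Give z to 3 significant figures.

0.412

Taking logs: ln S = ln c + z ln A, so z = (ln S₂ − ln S₁)/(ln A₂ − ln A₁).
z = ln(15/3) / ln(3.48/0.0698) = ln(5) / ln(49.86) = 1.6094 / 3.9092 = 0.4117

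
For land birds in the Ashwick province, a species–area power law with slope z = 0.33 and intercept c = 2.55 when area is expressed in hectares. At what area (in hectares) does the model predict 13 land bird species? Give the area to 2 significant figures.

13 = 2.55 × A^0.33  ⇒  A^0.33 = 13/2.55 = 5.098
ln A = ln(5.098) / 0.33 = 1.6289 / 0.33 = 4.9359
A = e^4.9359 ≈ 139.2 hectares

140 hectares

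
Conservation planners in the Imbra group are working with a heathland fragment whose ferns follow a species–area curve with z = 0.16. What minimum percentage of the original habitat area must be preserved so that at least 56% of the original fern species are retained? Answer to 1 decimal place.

2.7%

Need (A_new/A_old)^0.16 = 0.56, so A_new/A_old = 0.56^(1/0.16) = 0.56^6.25
ln(A_new/A_old) = ln 0.56 / 0.16 = -0.5798 / 0.16 = -3.6239
A_new/A_old = e^-3.6239 ≈ 0.02668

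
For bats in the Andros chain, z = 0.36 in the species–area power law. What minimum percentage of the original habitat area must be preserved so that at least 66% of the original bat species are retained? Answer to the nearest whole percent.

32%

Need (A_new/A_old)^0.36 = 0.66, so A_new/A_old = 0.66^(1/0.36) = 0.66^2.778
ln(A_new/A_old) = ln 0.66 / 0.36 = -0.4155 / 0.36 = -1.1542
A_new/A_old = e^-1.1542 ≈ 0.3153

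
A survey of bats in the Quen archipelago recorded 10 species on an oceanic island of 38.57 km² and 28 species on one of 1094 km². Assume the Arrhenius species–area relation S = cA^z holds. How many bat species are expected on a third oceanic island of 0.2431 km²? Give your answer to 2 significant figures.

z = ln(28/10) / ln(1094/38.57) = 1.0296 / 3.3451 = 0.3078
c = 10 / 38.57^0.3078 = 10 / 3.078 = 3.249
S₃ = 3.249 × 0.2431^0.3078 = 3.249 × 0.6471 ≈ 2.102

2.1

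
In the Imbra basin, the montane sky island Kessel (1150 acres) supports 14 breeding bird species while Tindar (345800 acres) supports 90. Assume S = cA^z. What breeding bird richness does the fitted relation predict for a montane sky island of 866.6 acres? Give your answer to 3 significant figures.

z = ln(90/14) / ln(345800/1150) = 1.8608 / 5.7061 = 0.3261
c = 14 / 1150^0.3261 = 14 / 9.956 = 1.406
S₃ = 1.406 × 866.6^0.3261 = 1.406 × 9.079 ≈ 12.77

12.8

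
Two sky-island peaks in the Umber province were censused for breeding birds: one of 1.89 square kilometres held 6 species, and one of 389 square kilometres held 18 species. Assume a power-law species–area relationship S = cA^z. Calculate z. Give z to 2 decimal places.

0.21

Taking logs: ln S = ln c + z ln A, so z = (ln S₂ − ln S₁)/(ln A₂ − ln A₁).
z = ln(18/6) / ln(389/1.89) = ln(3) / ln(205.8) = 1.0986 / 5.3270 = 0.2062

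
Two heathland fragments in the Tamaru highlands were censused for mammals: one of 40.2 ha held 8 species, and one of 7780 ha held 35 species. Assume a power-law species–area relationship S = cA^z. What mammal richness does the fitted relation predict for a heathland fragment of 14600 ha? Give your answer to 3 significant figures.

z = ln(35/8) / ln(7780/40.2) = 1.4759 / 5.2654 = 0.2803
c = 8 / 40.2^0.2803 = 8 / 2.816 = 2.841
S₃ = 2.841 × 14600^0.2803 = 2.841 × 14.7 ≈ 41.75

41.8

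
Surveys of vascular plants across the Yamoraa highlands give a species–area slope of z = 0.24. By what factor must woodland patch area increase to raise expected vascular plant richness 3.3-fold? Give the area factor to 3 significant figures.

(A₂/A₁)^0.24 = 3.3, so A₂/A₁ = 3.3^(1/0.24) = 3.3^4.167
ln(A₂/A₁) = ln 3.3 / 0.24 = 1.1939 / 0.24 = 4.9747
A₂/A₁ = e^4.9747 ≈ 144.7

145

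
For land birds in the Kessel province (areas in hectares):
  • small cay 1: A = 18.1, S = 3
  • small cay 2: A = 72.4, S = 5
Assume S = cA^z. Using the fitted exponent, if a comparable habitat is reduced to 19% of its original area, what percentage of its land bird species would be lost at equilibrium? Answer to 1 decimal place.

z = ln(5/3) / ln(72.4/18.1) = 0.5108 / 1.3863 = 0.3685
S_new/S_old = (A_new/A_old)^z = 0.19^0.3685 = exp(0.3685 × -1.6607) = 0.5423
Fraction lost = 1 − 0.5423 = 0.4577

45.8%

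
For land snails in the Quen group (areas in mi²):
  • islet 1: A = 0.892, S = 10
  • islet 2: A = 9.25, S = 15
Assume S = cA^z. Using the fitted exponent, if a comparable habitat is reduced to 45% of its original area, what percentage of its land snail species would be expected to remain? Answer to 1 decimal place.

87.1%

z = ln(15/10) / ln(9.25/0.892) = 0.4055 / 2.3389 = 0.1734
S_new/S_old = (A_new/A_old)^z = 0.45^0.1734 = exp(0.1734 × -0.7985) = 0.8707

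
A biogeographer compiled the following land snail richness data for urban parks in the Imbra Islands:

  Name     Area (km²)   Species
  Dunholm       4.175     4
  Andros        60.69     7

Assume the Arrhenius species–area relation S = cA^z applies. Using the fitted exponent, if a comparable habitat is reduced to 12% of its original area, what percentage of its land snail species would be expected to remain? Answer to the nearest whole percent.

z = ln(7/4) / ln(60.69/4.175) = 0.5596 / 2.6767 = 0.2091
S_new/S_old = (A_new/A_old)^z = 0.12^0.2091 = exp(0.2091 × -2.1203) = 0.6419

64%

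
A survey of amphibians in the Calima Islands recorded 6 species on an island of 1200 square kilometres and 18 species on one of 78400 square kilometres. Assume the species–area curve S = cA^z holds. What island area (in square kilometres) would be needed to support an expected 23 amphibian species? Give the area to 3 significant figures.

z = ln(18/6) / ln(78400/1200) = 1.0986 / 4.1795 = 0.2629
c = 6 / 1200^0.2629 = 6 / 6.447 = 0.9306
A = (23/0.9306)^(1/0.2629) ⇒ ln A = ln(24.72)/0.2629 = 12.2021
A = e^12.2021 ≈ 199209 square kilometres

199000 square kilometres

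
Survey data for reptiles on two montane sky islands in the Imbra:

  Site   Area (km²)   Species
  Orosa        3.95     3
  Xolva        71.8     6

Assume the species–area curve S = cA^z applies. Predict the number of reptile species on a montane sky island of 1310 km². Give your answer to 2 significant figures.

12

z = ln(6/3) / ln(71.8/3.95) = 0.6931 / 2.9002 = 0.2390
c = 3 / 3.95^0.2390 = 3 / 1.389 = 2.16
S₃ = 2.16 × 1310^0.2390 = 2.16 × 5.559 ≈ 12.01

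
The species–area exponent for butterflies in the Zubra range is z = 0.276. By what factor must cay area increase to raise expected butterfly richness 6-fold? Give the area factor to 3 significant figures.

(A₂/A₁)^0.276 = 6, so A₂/A₁ = 6^(1/0.276) = 6^3.623
ln(A₂/A₁) = ln 6 / 0.276 = 1.7918 / 0.276 = 6.4919
A₂/A₁ = e^6.4919 ≈ 659.8

660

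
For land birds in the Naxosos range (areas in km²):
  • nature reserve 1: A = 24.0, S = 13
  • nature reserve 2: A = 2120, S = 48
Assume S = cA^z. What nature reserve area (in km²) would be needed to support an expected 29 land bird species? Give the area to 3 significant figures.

376 km²

z = ln(48/13) / ln(2120/24) = 1.3063 / 4.4811 = 0.2915
c = 13 / 24^0.2915 = 13 / 2.525 = 5.148
A = (29/5.148)^(1/0.2915) ⇒ ln A = ln(5.634)/0.2915 = 5.9305
A = e^5.9305 ≈ 376.3 km²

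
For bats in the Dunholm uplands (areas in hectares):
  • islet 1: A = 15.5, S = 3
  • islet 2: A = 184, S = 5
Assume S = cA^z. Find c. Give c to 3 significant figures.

z = ln(S₂/S₁) / ln(A₂/A₁) = ln(5/3) / ln(184/15.5) = 0.5108 / 2.4741 = 0.2065
c = S₁ / A₁^z = 3 / 15.5^0.2065 = 3 / 1.761 = 1.704

1.70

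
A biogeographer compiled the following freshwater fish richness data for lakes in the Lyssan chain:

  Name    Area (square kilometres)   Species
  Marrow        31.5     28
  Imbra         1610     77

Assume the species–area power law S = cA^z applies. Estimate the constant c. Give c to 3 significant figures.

11.5

z = ln(S₂/S₁) / ln(A₂/A₁) = ln(77/28) / ln(1610/31.5) = 1.0116 / 3.9340 = 0.2571
c = S₁ / A₁^z = 28 / 31.5^0.2571 = 28 / 2.428 = 11.53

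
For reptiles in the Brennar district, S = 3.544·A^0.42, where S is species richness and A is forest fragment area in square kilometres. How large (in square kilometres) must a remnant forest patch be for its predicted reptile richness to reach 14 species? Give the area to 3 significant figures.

14 = 3.544 × A^0.42  ⇒  A^0.42 = 14/3.544 = 3.95
ln A = ln(3.95) / 0.42 = 1.3738 / 0.42 = 3.2710
A = e^3.2710 ≈ 26.34 square kilometres

26.3 square kilometres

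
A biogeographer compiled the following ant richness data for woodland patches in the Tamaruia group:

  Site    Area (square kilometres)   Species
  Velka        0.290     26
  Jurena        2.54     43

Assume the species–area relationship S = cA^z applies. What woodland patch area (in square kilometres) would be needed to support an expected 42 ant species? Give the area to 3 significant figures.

2.29 square kilometres

z = ln(43/26) / ln(2.54/0.29) = 0.5031 / 2.1700 = 0.2318
c = 26 / 0.29^0.2318 = 26 / 0.7505 = 34.64
A = (42/34.64)^(1/0.2318) ⇒ ln A = ln(1.212)/0.2318 = 0.8307
A = e^0.8307 ≈ 2.295 square kilometres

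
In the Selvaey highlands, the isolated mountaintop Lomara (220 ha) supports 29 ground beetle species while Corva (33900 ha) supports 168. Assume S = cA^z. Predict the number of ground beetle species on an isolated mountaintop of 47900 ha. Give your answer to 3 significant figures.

190

z = ln(168/29) / ln(33900/220) = 1.7567 / 5.0375 = 0.3487
c = 29 / 220^0.3487 = 29 / 6.559 = 4.421
S₃ = 4.421 × 47900^0.3487 = 4.421 × 42.87 ≈ 189.5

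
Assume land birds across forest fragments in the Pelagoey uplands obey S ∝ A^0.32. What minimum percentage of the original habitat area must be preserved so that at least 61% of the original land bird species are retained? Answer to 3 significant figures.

21.3%

Need (A_new/A_old)^0.32 = 0.61, so A_new/A_old = 0.61^(1/0.32) = 0.61^3.125
ln(A_new/A_old) = ln 0.61 / 0.32 = -0.4943 / 0.32 = -1.5447
A_new/A_old = e^-1.5447 ≈ 0.2134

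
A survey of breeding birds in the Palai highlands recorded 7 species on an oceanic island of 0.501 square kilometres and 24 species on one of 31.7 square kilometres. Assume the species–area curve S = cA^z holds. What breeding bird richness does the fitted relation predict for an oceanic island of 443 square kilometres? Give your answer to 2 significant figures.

z = ln(24/7) / ln(31.7/0.501) = 1.2321 / 4.1475 = 0.2971
c = 7 / 0.501^0.2971 = 7 / 0.8144 = 8.596
S₃ = 8.596 × 443^0.2971 = 8.596 × 6.112 ≈ 52.54

53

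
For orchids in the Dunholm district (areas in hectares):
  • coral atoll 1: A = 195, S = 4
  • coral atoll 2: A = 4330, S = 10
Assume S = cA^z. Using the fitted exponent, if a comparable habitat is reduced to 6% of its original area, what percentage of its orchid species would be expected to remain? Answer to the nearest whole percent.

z = ln(10/4) / ln(4330/195) = 0.9163 / 3.1003 = 0.2955
S_new/S_old = (A_new/A_old)^z = 0.06^0.2955 = exp(0.2955 × -2.8134) = 0.4354

44%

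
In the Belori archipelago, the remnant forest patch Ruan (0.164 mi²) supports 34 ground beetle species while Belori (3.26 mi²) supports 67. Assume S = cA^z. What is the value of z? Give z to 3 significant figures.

0.227

Taking logs: ln S = ln c + z ln A, so z = (ln S₂ − ln S₁)/(ln A₂ − ln A₁).
z = ln(67/34) / ln(3.26/0.164) = ln(1.971) / ln(19.88) = 0.6783 / 2.9896 = 0.2269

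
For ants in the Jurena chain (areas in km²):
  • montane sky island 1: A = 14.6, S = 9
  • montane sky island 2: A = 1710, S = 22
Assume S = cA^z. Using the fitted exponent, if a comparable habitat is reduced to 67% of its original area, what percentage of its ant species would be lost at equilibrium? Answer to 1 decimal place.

7.2%

z = ln(22/9) / ln(1710/14.6) = 0.8938 / 4.7632 = 0.1876
S_new/S_old = (A_new/A_old)^z = 0.67^0.1876 = exp(0.1876 × -0.4005) = 0.9276
Fraction lost = 1 − 0.9276 = 0.0724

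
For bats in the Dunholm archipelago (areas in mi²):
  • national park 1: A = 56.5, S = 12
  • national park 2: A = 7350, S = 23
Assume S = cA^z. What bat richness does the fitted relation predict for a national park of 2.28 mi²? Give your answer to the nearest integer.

z = ln(23/12) / ln(7350/56.5) = 0.6506 / 4.8682 = 0.1336
c = 12 / 56.5^0.1336 = 12 / 1.715 = 6.999
S₃ = 6.999 × 2.28^0.1336 = 6.999 × 1.116 ≈ 7.814

8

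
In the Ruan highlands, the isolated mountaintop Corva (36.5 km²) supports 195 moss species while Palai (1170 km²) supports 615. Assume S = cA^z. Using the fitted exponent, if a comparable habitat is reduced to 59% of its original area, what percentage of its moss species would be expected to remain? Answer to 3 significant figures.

84.0%

z = ln(615/195) / ln(1170/36.5) = 1.1486 / 3.4674 = 0.3313
S_new/S_old = (A_new/A_old)^z = 0.59^0.3313 = exp(0.3313 × -0.5276) = 0.8396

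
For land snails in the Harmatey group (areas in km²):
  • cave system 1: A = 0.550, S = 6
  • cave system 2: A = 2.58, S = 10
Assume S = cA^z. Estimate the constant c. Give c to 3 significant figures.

z = ln(S₂/S₁) / ln(A₂/A₁) = ln(10/6) / ln(2.58/0.55) = 0.5108 / 1.5456 = 0.3305
c = S₁ / A₁^z = 6 / 0.55^0.3305 = 6 / 0.8207 = 7.311

7.31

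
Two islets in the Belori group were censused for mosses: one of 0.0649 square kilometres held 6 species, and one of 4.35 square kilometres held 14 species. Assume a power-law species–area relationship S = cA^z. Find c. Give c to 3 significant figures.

10.4

z = ln(S₂/S₁) / ln(A₂/A₁) = ln(14/6) / ln(4.35/0.0649) = 0.8473 / 4.2051 = 0.2015
c = S₁ / A₁^z = 6 / 0.0649^0.2015 = 6 / 0.5763 = 10.41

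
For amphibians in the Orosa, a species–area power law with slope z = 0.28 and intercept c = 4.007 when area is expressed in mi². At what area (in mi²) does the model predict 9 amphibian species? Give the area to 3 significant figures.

9 = 4.007 × A^0.28  ⇒  A^0.28 = 9/4.007 = 2.246
ln A = ln(2.246) / 0.28 = 0.8092 / 0.28 = 2.8899
A = e^2.8899 ≈ 17.99 mi²

18.0 mi²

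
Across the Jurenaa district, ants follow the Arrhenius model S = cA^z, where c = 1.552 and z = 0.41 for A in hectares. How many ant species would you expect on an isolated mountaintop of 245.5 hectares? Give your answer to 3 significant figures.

S = 1.552 × 245.5^0.41
ln S = ln 1.552 + 0.41 × ln 245.5 = 0.4395 + 0.41 × 5.5033 = 2.6959
S = e^2.6959 ≈ 14.82

14.8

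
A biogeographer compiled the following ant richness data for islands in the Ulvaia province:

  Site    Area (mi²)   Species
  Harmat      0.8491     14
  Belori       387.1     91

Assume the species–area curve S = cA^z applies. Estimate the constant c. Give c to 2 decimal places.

14.72

z = ln(S₂/S₁) / ln(A₂/A₁) = ln(91/14) / ln(387.1/0.8491) = 1.8718 / 6.1223 = 0.3057
c = S₁ / A₁^z = 14 / 0.8491^0.3057 = 14 / 0.9512 = 14.72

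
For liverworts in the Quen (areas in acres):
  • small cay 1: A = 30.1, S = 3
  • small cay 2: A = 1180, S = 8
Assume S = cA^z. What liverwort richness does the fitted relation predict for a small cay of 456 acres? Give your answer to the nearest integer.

z = ln(8/3) / ln(1180/30.1) = 0.9808 / 3.6687 = 0.2673
c = 3 / 30.1^0.2673 = 3 / 2.485 = 1.207
S₃ = 1.207 × 456^0.2673 = 1.207 × 5.139 ≈ 6.204

6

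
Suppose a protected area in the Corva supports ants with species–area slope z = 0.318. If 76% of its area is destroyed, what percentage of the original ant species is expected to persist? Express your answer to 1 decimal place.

S_new/S_old = (A_new/A_old)^z = 0.24^0.318
= exp(0.318 × ln 0.24) = exp(0.318 × -1.4271) = exp(-0.4538) ≈ 0.6352

63.5%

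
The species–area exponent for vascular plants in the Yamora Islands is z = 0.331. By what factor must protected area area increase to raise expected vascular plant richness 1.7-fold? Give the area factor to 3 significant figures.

(A₂/A₁)^0.331 = 1.7, so A₂/A₁ = 1.7^(1/0.331) = 1.7^3.021
ln(A₂/A₁) = ln 1.7 / 0.331 = 0.5306 / 0.331 = 1.6031
A₂/A₁ = e^1.6031 ≈ 4.968

4.97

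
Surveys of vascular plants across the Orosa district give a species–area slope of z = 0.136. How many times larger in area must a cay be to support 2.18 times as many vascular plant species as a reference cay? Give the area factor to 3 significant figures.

(A₂/A₁)^0.136 = 2.18, so A₂/A₁ = 2.18^(1/0.136) = 2.18^7.353
ln(A₂/A₁) = ln 2.18 / 0.136 = 0.7793 / 0.136 = 5.7303
A₂/A₁ = e^5.7303 ≈ 308.1

308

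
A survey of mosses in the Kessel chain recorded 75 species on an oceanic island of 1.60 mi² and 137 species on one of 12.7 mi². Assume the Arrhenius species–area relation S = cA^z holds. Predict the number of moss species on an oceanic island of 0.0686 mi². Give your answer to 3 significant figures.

30.0

z = ln(137/75) / ln(12.7/1.6) = 0.6025 / 2.0716 = 0.2908
c = 75 / 1.6^0.2908 = 75 / 1.146 = 65.42
S₃ = 65.42 × 0.0686^0.2908 = 65.42 × 0.4587 ≈ 30.01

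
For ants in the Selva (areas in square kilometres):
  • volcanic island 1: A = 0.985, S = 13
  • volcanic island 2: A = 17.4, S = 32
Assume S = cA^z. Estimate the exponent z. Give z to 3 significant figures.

Taking logs: ln S = ln c + z ln A, so z = (ln S₂ − ln S₁)/(ln A₂ − ln A₁).
z = ln(32/13) / ln(17.4/0.985) = ln(2.462) / ln(17.66) = 0.9008 / 2.8716 = 0.3137

0.314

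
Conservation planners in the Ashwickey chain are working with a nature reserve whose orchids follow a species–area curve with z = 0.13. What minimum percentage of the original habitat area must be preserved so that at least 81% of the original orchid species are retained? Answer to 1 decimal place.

19.8%

Need (A_new/A_old)^0.13 = 0.81, so A_new/A_old = 0.81^(1/0.13) = 0.81^7.692
ln(A_new/A_old) = ln 0.81 / 0.13 = -0.2107 / 0.13 = -1.6209
A_new/A_old = e^-1.6209 ≈ 0.1977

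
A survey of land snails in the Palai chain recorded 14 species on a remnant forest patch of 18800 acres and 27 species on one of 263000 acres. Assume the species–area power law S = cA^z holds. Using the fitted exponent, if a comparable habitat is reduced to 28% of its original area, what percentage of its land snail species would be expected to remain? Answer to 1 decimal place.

72.8%

z = ln(27/14) / ln(263000/18800) = 0.6568 / 2.6383 = 0.2489
S_new/S_old = (A_new/A_old)^z = 0.28^0.2489 = exp(0.2489 × -1.2730) = 0.7284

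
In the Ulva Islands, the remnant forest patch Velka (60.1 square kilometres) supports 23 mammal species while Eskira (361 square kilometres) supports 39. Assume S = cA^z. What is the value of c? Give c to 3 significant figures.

6.88

z = ln(S₂/S₁) / ln(A₂/A₁) = ln(39/23) / ln(361/60.1) = 0.5281 / 1.7929 = 0.2945
c = S₁ / A₁^z = 23 / 60.1^0.2945 = 23 / 3.342 = 6.883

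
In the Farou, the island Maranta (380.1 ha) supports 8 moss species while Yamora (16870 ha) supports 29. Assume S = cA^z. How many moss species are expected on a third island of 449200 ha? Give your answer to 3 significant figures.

z = ln(29/8) / ln(16870/380.1) = 1.2879 / 3.7929 = 0.3395
c = 8 / 380.1^0.3395 = 8 / 7.516 = 1.064
S₃ = 1.064 × 449200^0.3395 = 1.064 × 83.04 ≈ 88.38

88.4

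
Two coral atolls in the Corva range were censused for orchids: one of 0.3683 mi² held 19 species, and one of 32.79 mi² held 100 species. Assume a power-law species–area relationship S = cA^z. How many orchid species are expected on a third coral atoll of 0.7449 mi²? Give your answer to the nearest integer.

z = ln(100/19) / ln(32.79/0.3683) = 1.6607 / 4.4890 = 0.3700
c = 19 / 0.3683^0.3700 = 19 / 0.6911 = 27.49
S₃ = 27.49 × 0.7449^0.3700 = 27.49 × 0.8968 ≈ 24.66

25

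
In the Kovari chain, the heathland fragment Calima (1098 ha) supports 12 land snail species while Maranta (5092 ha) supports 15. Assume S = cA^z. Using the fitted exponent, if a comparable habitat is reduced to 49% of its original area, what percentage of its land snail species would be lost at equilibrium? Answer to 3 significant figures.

z = ln(15/12) / ln(5092/1098) = 0.2231 / 1.5342 = 0.1454
S_new/S_old = (A_new/A_old)^z = 0.49^0.1454 = exp(0.1454 × -0.7133) = 0.9014
Fraction lost = 1 − 0.9014 = 0.09855

9.86%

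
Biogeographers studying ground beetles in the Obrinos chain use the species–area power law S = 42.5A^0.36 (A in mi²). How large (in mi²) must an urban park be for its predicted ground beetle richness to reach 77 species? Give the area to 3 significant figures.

77 = 42.5 × A^0.36  ⇒  A^0.36 = 77/42.5 = 1.812
ln A = ln(1.812) / 0.36 = 0.5943 / 0.36 = 1.6508
A = e^1.6508 ≈ 5.211 mi²

5.21 mi²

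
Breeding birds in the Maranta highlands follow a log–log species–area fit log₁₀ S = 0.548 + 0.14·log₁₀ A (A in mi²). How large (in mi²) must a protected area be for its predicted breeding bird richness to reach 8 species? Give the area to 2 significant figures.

340 mi²

8 = 3.532 × A^0.14  ⇒  A^0.14 = 8/3.532 = 2.265
ln A = ln(2.265) / 0.14 = 0.8176 / 0.14 = 5.8402
A = e^5.8402 ≈ 343.8 mi²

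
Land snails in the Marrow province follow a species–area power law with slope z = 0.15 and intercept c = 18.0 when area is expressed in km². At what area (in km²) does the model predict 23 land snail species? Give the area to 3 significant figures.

23 = 18 × A^0.15  ⇒  A^0.15 = 23/18 = 1.278
ln A = ln(1.278) / 0.15 = 0.2451 / 0.15 = 1.6341
A = e^1.6341 ≈ 5.125 km²

5.13 km²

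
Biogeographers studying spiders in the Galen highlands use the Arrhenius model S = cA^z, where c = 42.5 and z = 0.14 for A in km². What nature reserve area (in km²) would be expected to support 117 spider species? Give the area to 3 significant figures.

1380 km²

117 = 42.5 × A^0.14  ⇒  A^0.14 = 117/42.5 = 2.753
ln A = ln(2.753) / 0.14 = 1.0127 / 0.14 = 7.2334
A = e^7.2334 ≈ 1385 km²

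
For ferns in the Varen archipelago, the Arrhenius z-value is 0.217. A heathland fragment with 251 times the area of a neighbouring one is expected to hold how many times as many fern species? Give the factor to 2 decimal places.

S₂/S₁ = (A₂/A₁)^z = 251^0.217
ln(S₂/S₁) = 0.217 × ln 251 = 0.217 × 5.5255 = 1.1990
S₂/S₁ = e^1.1990 ≈ 3.317

3.32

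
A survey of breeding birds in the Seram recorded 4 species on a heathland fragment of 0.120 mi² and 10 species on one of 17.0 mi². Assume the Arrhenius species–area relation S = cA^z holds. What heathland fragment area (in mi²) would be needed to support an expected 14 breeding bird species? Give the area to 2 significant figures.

100 mi²

z = ln(10/4) / ln(17/0.12) = 0.9163 / 4.9535 = 0.1850
c = 4 / 0.12^0.1850 = 4 / 0.6756 = 5.921
A = (14/5.921)^(1/0.1850) ⇒ ln A = ln(2.364)/0.1850 = 4.6522
A = e^4.6522 ≈ 104.8 mi²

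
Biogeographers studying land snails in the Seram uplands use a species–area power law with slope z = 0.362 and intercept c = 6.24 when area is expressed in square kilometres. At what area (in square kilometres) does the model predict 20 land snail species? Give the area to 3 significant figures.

25.0 square kilometres

20 = 6.24 × A^0.362  ⇒  A^0.362 = 20/6.24 = 3.205
ln A = ln(3.205) / 0.362 = 1.1648 / 0.362 = 3.2175
A = e^3.2175 ≈ 24.97 square kilometres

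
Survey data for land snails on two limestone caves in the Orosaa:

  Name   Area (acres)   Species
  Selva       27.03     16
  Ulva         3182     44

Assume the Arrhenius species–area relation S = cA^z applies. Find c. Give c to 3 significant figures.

z = ln(S₂/S₁) / ln(A₂/A₁) = ln(44/16) / ln(3182/27.03) = 1.0116 / 4.7683 = 0.2122
c = S₁ / A₁^z = 16 / 27.03^0.2122 = 16 / 2.013 = 7.95

7.95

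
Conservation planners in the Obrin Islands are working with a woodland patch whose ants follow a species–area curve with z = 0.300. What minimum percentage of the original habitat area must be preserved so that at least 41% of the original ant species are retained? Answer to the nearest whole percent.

5%

Need (A_new/A_old)^0.3 = 0.41, so A_new/A_old = 0.41^(1/0.3) = 0.41^3.333
ln(A_new/A_old) = ln 0.41 / 0.3 = -0.8916 / 0.3 = -2.9720
A_new/A_old = e^-2.9720 ≈ 0.0512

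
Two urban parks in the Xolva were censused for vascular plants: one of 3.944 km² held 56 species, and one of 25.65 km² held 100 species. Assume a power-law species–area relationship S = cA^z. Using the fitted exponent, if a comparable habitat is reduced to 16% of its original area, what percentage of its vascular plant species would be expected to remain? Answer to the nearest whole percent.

57%

z = ln(100/56) / ln(25.65/3.944) = 0.5798 / 1.8723 = 0.3097
S_new/S_old = (A_new/A_old)^z = 0.16^0.3097 = exp(0.3097 × -1.8326) = 0.5669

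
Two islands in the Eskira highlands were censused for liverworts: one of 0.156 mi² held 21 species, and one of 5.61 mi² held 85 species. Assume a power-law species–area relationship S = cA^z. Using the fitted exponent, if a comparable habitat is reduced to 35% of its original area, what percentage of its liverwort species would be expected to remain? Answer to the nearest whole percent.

z = ln(85/21) / ln(5.61/0.156) = 1.3981 / 3.5824 = 0.3903
S_new/S_old = (A_new/A_old)^z = 0.35^0.3903 = exp(0.3903 × -1.0498) = 0.6638

66%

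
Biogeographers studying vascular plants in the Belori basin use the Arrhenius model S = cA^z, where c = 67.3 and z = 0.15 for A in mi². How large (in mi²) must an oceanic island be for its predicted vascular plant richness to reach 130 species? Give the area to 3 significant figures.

80.6 mi²

130 = 67.3 × A^0.15  ⇒  A^0.15 = 130/67.3 = 1.932
ln A = ln(1.932) / 0.15 = 0.6584 / 0.15 = 4.3892
A = e^4.3892 ≈ 80.57 mi²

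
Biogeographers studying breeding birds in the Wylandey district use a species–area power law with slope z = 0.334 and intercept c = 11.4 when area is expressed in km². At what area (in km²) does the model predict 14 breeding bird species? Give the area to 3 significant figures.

1.85 km²

14 = 11.4 × A^0.334  ⇒  A^0.334 = 14/11.4 = 1.228
ln A = ln(1.228) / 0.334 = 0.2054 / 0.334 = 0.6151
A = e^0.6151 ≈ 1.85 km²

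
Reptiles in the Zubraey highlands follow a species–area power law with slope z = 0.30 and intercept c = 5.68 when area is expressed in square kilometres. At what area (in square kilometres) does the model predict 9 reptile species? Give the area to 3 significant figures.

4.64 square kilometres

9 = 5.68 × A^0.3  ⇒  A^0.3 = 9/5.68 = 1.585
ln A = ln(1.585) / 0.3 = 0.4603 / 0.3 = 1.5342
A = e^1.5342 ≈ 4.638 square kilometres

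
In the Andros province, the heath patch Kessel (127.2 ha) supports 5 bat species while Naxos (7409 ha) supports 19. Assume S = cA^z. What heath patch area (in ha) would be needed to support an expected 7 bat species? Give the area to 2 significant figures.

z = ln(19/5) / ln(7409/127.2) = 1.3350 / 4.0647 = 0.3284
c = 5 / 127.2^0.3284 = 5 / 4.911 = 1.018
A = (7/1.018)^(1/0.3284) ⇒ ln A = ln(6.876)/0.3284 = 5.8702
A = e^5.8702 ≈ 354.3 ha

350 ha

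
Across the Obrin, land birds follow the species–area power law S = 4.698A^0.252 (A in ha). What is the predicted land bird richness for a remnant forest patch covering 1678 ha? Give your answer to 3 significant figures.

S = 4.698 × 1678^0.252 = 4.698 × 6.496 ≈ 30.52

30.5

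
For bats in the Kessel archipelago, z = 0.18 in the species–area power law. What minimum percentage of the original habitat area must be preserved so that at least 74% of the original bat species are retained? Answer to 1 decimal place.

18.8%

Need (A_new/A_old)^0.18 = 0.74, so A_new/A_old = 0.74^(1/0.18) = 0.74^5.556
ln(A_new/A_old) = ln 0.74 / 0.18 = -0.3011 / 0.18 = -1.6728
A_new/A_old = e^-1.6728 ≈ 0.1877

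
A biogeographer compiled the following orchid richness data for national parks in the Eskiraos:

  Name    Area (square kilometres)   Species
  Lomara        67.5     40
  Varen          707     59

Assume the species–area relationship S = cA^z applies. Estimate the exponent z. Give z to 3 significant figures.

Taking logs: ln S = ln c + z ln A, so z = (ln S₂ − ln S₁)/(ln A₂ − ln A₁).
z = ln(59/40) / ln(707/67.5) = ln(1.475) / ln(10.47) = 0.3887 / 2.3489 = 0.1655

0.165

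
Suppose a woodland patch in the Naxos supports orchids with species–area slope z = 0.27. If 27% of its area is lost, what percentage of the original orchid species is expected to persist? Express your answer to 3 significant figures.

S_new/S_old = (A_new/A_old)^z = 0.73^0.27
= exp(0.27 × ln 0.73) = exp(0.27 × -0.3147) = exp(-0.0850) ≈ 0.9185

91.9%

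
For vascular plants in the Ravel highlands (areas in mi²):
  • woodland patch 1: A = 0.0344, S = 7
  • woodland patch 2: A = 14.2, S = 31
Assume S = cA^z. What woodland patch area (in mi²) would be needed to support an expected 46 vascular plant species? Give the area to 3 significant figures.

z = ln(31/7) / ln(14.2/0.0344) = 1.4881 / 6.0229 = 0.2471
c = 7 / 0.0344^0.2471 = 7 / 0.4349 = 16.09
A = (46/16.09)^(1/0.2471) ⇒ ln A = ln(2.858)/0.2471 = 4.2506
A = e^4.2506 ≈ 70.15 mi²

70.1 mi²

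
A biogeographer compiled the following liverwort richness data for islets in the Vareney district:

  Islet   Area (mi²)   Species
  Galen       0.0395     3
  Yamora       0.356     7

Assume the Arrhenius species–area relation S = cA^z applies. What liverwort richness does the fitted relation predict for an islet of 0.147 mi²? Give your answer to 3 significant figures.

z = ln(7/3) / ln(0.356/0.0395) = 0.8473 / 2.1986 = 0.3854
c = 3 / 0.0395^0.3854 = 3 / 0.2878 = 10.42
S₃ = 10.42 × 0.147^0.3854 = 10.42 × 0.4776 ≈ 4.978

4.98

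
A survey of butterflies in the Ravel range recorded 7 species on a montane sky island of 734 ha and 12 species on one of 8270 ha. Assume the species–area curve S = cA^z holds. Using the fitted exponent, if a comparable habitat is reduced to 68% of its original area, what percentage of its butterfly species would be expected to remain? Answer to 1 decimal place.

91.8%

z = ln(12/7) / ln(8270/734) = 0.5390 / 2.4219 = 0.2226
S_new/S_old = (A_new/A_old)^z = 0.68^0.2226 = exp(0.2226 × -0.3857) = 0.9177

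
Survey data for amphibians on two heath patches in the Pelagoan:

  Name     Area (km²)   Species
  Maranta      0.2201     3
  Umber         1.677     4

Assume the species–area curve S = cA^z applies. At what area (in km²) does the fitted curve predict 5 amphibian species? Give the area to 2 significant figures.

8.1 km²

z = ln(4/3) / ln(1.677/0.2201) = 0.2877 / 2.0307 = 0.1417
c = 3 / 0.2201^0.1417 = 3 / 0.807 = 3.717
A = (5/3.717)^(1/0.1417) ⇒ ln A = ln(1.345)/0.1417 = 2.0921
A = e^2.0921 ≈ 8.102 km²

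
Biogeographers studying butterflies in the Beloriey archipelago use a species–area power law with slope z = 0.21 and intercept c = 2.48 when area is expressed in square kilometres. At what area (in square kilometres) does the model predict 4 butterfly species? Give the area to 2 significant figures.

9.7 square kilometres

4 = 2.48 × A^0.21  ⇒  A^0.21 = 4/2.48 = 1.613
ln A = ln(1.613) / 0.21 = 0.4780 / 0.21 = 2.2764
A = e^2.2764 ≈ 9.741 square kilometres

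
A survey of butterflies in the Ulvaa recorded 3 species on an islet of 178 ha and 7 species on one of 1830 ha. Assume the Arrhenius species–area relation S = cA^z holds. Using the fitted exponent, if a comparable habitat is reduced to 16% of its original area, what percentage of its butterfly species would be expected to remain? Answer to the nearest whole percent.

z = ln(7/3) / ln(1830/178) = 0.8473 / 2.3303 = 0.3636
S_new/S_old = (A_new/A_old)^z = 0.16^0.3636 = exp(0.3636 × -1.8326) = 0.5136

51%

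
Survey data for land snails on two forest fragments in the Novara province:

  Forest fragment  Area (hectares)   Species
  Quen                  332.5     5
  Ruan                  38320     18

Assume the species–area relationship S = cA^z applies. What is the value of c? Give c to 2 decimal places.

z = ln(S₂/S₁) / ln(A₂/A₁) = ln(18/5) / ln(38320/332.5) = 1.2809 / 4.7471 = 0.2698
c = S₁ / A₁^z = 5 / 332.5^0.2698 = 5 / 4.791 = 1.044

1.04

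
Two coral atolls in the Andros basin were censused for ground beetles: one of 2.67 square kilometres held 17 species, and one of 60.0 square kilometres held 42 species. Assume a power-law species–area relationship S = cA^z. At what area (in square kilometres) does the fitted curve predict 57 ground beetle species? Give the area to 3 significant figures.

172 square kilometres

z = ln(42/17) / ln(60/2.67) = 0.9045 / 3.1123 = 0.2906
c = 17 / 2.67^0.2906 = 17 / 1.33 = 12.78
A = (57/12.78)^(1/0.2906) ⇒ ln A = ln(4.46)/0.2906 = 5.1452
A = e^5.1452 ≈ 171.6 square kilometres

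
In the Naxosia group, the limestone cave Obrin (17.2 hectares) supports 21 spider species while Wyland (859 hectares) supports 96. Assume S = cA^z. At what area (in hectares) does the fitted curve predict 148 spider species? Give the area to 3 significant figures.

2620 hectares

z = ln(96/21) / ln(859/17.2) = 1.5198 / 3.9109 = 0.3886
c = 21 / 17.2^0.3886 = 21 / 3.021 = 6.951
A = (148/6.951)^(1/0.3886) ⇒ ln A = ln(21.29)/0.3886 = 7.8696
A = e^7.8696 ≈ 2617 hectares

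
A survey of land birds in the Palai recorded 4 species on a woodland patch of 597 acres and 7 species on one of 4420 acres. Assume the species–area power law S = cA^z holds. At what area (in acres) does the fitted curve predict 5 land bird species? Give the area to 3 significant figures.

1330 acres

z = ln(7/4) / ln(4420/597) = 0.5596 / 2.0020 = 0.2795
c = 4 / 597^0.2795 = 4 / 5.97 = 0.67
A = (5/0.67)^(1/0.2795) ⇒ ln A = ln(7.462)/0.2795 = 7.1902
A = e^7.1902 ≈ 1326 acres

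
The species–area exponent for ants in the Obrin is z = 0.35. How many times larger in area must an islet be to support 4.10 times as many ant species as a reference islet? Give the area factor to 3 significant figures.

56.3

(A₂/A₁)^0.35 = 4.1, so A₂/A₁ = 4.1^(1/0.35) = 4.1^2.857
ln(A₂/A₁) = ln 4.1 / 0.35 = 1.4110 / 0.35 = 4.0314
A₂/A₁ = e^4.0314 ≈ 56.34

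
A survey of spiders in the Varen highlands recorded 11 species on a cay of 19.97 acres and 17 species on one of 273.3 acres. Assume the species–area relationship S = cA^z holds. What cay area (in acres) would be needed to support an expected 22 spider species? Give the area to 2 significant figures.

z = ln(17/11) / ln(273.3/19.97) = 0.4353 / 2.6163 = 0.1664
c = 11 / 19.97^0.1664 = 11 / 1.646 = 6.684
A = (22/6.684)^(1/0.1664) ⇒ ln A = ln(3.291)/0.1664 = 7.1602
A = e^7.1602 ≈ 1287 acres

1300 acres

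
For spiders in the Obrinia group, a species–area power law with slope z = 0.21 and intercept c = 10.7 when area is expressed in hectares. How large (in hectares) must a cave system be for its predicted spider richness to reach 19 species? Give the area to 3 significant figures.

19 = 10.7 × A^0.21  ⇒  A^0.21 = 19/10.7 = 1.776
ln A = ln(1.776) / 0.21 = 0.5742 / 0.21 = 2.7343
A = e^2.7343 ≈ 15.4 hectares

15.4 hectares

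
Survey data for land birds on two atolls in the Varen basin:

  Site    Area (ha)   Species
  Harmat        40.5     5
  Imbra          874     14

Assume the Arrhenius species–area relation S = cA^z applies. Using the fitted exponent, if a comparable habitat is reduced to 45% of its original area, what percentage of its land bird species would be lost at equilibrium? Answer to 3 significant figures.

z = ln(14/5) / ln(874/40.5) = 1.0296 / 3.0718 = 0.3352
S_new/S_old = (A_new/A_old)^z = 0.45^0.3352 = exp(0.3352 × -0.7985) = 0.7652
Fraction lost = 1 − 0.7652 = 0.2348

23.5%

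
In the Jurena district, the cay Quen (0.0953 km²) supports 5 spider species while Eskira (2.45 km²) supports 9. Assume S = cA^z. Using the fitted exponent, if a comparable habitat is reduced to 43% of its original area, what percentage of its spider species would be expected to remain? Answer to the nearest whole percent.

86%

z = ln(9/5) / ln(2.45/0.0953) = 0.5878 / 3.2468 = 0.1810
S_new/S_old = (A_new/A_old)^z = 0.43^0.1810 = exp(0.1810 × -0.8440) = 0.8583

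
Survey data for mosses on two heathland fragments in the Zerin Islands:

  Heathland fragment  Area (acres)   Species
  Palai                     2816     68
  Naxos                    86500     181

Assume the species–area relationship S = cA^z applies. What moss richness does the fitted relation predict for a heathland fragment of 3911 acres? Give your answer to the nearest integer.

75

z = ln(181/68) / ln(86500/2816) = 0.9790 / 3.4248 = 0.2859
c = 68 / 2816^0.2859 = 68 / 9.685 = 7.021
S₃ = 7.021 × 3911^0.2859 = 7.021 × 10.64 ≈ 74.69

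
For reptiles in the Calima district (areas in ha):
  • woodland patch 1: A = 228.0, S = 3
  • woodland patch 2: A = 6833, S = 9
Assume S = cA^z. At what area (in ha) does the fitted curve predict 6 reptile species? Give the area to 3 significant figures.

z = ln(9/3) / ln(6833/228) = 1.0986 / 3.4002 = 0.3231
c = 3 / 228^0.3231 = 3 / 5.779 = 0.5191
A = (6/0.5191)^(1/0.3231) ⇒ ln A = ln(11.56)/0.3231 = 7.5746
A = e^7.5746 ≈ 1948 ha

1950 ha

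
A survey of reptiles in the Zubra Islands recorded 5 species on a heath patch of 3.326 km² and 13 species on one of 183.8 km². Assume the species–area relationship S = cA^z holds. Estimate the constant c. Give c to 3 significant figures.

3.76

z = ln(S₂/S₁) / ln(A₂/A₁) = ln(13/5) / ln(183.8/3.326) = 0.9555 / 4.0121 = 0.2382
c = S₁ / A₁^z = 5 / 3.326^0.2382 = 5 / 1.331 = 3.756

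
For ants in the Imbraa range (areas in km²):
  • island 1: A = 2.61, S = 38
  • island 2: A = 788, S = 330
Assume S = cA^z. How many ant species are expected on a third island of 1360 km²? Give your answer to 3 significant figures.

406

z = ln(330/38) / ln(788/2.61) = 2.1615 / 5.7101 = 0.3785
c = 38 / 2.61^0.3785 = 38 / 1.438 = 26.43
S₃ = 26.43 × 1360^0.3785 = 26.43 × 15.35 ≈ 405.7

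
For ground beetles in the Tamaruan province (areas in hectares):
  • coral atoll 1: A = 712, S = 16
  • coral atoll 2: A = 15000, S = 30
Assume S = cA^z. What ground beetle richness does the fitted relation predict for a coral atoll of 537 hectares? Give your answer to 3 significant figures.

z = ln(30/16) / ln(15000/712) = 0.6286 / 3.0477 = 0.2063
c = 16 / 712^0.2063 = 16 / 3.876 = 4.128
S₃ = 4.128 × 537^0.2063 = 4.128 × 3.657 ≈ 15.1

15.1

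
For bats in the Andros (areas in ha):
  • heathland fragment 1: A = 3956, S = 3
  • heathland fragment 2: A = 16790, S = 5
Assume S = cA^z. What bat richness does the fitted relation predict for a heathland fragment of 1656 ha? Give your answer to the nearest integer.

z = ln(5/3) / ln(16790/3956) = 0.5108 / 1.4456 = 0.3534
c = 3 / 3956^0.3534 = 3 / 18.67 = 0.1607
S₃ = 0.1607 × 1656^0.3534 = 0.1607 × 13.73 ≈ 2.205

2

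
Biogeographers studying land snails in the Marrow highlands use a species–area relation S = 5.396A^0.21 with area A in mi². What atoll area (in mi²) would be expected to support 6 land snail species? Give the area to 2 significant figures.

6 = 5.396 × A^0.21  ⇒  A^0.21 = 6/5.396 = 1.112
ln A = ln(1.112) / 0.21 = 0.1061 / 0.21 = 0.5052
A = e^0.5052 ≈ 1.657 mi²

1.7 mi²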